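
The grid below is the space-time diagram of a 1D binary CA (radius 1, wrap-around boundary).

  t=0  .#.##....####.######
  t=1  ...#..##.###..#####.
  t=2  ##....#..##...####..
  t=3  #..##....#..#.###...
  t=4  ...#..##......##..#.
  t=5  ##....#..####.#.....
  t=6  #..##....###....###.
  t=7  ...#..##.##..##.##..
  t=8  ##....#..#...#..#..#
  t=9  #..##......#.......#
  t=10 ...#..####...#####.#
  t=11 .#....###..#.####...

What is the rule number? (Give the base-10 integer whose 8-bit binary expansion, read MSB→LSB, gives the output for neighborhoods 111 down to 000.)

137

  nb ###: next=#  (t=0,i=10, bit7=1)
  nb ##.: next=.  (t=0,i=4, bit6=0)
  nb #.#: next=.  (t=0,i=0, bit5=0)
  nb #..: next=.  (t=0,i=5, bit4=0)
  nb .##: next=#  (t=0,i=3, bit3=1)
  nb .#.: next=.  (t=0,i=1, bit2=0)
  nb ..#: next=.  (t=0,i=8, bit1=0)
  nb ...: next=#  (t=0,i=6, bit0=1)
  bits 10001001 = 137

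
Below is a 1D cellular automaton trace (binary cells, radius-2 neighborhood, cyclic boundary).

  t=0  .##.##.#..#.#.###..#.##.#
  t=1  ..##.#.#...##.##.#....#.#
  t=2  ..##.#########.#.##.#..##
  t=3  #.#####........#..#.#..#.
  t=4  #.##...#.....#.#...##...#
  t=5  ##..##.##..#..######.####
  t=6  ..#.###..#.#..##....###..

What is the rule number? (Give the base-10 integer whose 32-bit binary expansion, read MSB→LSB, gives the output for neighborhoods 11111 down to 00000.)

196273626

  [31] ##### => .  t=2,i=7
  [30] ####. => .  t=2,i=12
  [29] ###.# => .  t=2,i=13
  [28] ###.. => .  t=0,i=16
  [27] ##.## => #  t=0,i=3
  [26] ##.#. => .  t=0,i=6
  [25] ##..# => #  t=0,i=17
  [24] ##... => #  t=3,i=7
  [23] #.### => #  t=0,i=14
  [22] #.##. => .  t=0,i=1
  [21] #.#.# => #  t=0,i=12
  [20] #.#.. => #  t=0,i=7
  [19] #..## => .  t=1,i=1
  [18] #..#. => .  t=0,i=9
  [17] #...# => #  t=1,i=9
  [16] #.... => .  t=1,i=19
  [15] .#### => #  t=2,i=6
  [14] .###. => #  t=0,i=15
  [13] .##.# => #  t=0,i=2
  [12] .##.. => .  t=2,i=24
  [11] .#.## => .  t=0,i=0
  [10] .#.#. => #  t=0,i=11
  [9] .#..# => .  t=0,i=8
  [8] .#... => #  t=1,i=8
  [7] ..### => #  t=5,i=14
  [6] ..##. => #  t=1,i=2
  [5] ..#.# => .  t=0,i=10
  [4] ..#.. => #  t=3,i=15
  [3] ...## => #  t=1,i=10
  [2] ...#. => .  t=1,i=21
  [1] ....# => #  t=1,i=20
  [0] ..... => .  t=3,i=9
  bits 00001011101100101110010111011010 = 196273626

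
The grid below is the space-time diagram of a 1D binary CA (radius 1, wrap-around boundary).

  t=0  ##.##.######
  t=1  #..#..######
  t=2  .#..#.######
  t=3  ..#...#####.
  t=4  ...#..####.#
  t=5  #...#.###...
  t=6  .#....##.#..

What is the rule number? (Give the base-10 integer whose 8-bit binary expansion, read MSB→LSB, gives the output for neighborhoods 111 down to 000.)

152

  ###|#  b7=1 t=0,i=0
  ##.|.  b6=0 t=0,i=1
  #.#|.  b5=0 t=0,i=2
  #..|#  b4=1 t=1,i=1
  .##|#  b3=1 t=0,i=3
  .#.|.  b2=0 t=1,i=3
  ..#|.  b1=0 t=1,i=2
  ...|.  b0=0 t=3,i=0
  bits 10011000 = 152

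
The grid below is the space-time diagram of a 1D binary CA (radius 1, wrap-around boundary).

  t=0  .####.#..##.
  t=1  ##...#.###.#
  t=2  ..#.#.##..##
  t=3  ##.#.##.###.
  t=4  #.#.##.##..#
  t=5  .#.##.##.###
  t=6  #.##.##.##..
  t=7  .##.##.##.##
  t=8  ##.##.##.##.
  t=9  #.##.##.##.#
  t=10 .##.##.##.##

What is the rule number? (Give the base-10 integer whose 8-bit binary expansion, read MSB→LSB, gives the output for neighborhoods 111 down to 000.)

  ### -> .   bit 7 = 0  t=0,i=2
  ##. -> .   bit 6 = 0  t=0,i=4
  #.# -> #   bit 5 = 1  t=0,i=5
  #.. -> #   bit 4 = 1  t=0,i=7
  .## -> #   bit 3 = 1  t=0,i=1
  .#. -> .   bit 2 = 0  t=0,i=6
  ..# -> #   bit 1 = 1  t=0,i=0
  ... -> .   bit 0 = 0  t=1,i=3
  bits 00111010 = 58

58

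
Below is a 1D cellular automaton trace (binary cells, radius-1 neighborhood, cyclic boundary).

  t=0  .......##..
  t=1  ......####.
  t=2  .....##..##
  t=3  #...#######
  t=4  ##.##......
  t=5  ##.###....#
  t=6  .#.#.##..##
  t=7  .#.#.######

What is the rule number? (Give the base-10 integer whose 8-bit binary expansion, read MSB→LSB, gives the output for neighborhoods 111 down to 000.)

  nb ###: next=.  (t=1,i=7, bit7=0)
  nb ##.: next=#  (t=0,i=8, bit6=1)
  nb #.#: next=.  (t=4,i=2, bit5=0)
  nb #..: next=#  (t=0,i=9, bit4=1)
  nb .##: next=#  (t=0,i=7, bit3=1)
  nb .#.: next=#  (t=6,i=1, bit2=1)
  nb ..#: next=#  (t=0,i=6, bit1=1)
  nb ...: next=.  (t=0,i=0, bit0=0)
  bits 01011110 = 94

94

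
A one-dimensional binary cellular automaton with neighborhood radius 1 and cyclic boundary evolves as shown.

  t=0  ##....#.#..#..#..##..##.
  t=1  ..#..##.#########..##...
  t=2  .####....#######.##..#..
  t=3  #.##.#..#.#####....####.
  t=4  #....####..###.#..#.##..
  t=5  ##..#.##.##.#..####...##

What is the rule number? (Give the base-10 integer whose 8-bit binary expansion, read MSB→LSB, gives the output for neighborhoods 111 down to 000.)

150

  ### -> #   bit 7 = 1  t=1,i=9
  ##. -> .   bit 6 = 0  t=0,i=1
  #.# -> .   bit 5 = 0  t=0,i=7
  #.. -> #   bit 4 = 1  t=0,i=2
  .## -> .   bit 3 = 0  t=0,i=0
  .#. -> #   bit 2 = 1  t=0,i=6
  ..# -> #   bit 1 = 1  t=0,i=5
  ... -> .   bit 0 = 0  t=0,i=3
  bits 10010110 = 150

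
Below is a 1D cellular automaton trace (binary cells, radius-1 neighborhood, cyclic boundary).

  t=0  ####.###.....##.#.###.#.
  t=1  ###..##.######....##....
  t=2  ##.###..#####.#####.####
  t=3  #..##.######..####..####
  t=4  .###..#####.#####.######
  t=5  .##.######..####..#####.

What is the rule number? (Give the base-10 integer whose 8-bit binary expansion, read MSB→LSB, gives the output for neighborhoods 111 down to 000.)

155

  [7] ### => #  t=0,i=1
  [6] ##. => .  t=0,i=3
  [5] #.# => .  t=0,i=4
  [4] #.. => #  t=0,i=8
  [3] .## => #  t=0,i=0
  [2] .#. => .  t=0,i=16
  [1] ..# => #  t=0,i=12
  [0] ... => #  t=0,i=9
  bits 10011011 = 155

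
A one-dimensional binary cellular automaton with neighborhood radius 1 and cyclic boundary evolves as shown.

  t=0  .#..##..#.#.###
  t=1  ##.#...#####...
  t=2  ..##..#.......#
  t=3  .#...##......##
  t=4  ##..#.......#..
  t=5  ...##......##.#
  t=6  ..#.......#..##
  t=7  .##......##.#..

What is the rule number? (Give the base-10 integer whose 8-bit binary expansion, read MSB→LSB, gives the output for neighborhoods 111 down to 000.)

38

  ### -> .   bit 7 = 0  t=0,i=13
  ##. -> .   bit 6 = 0  t=0,i=5
  #.# -> #   bit 5 = 1  t=0,i=0
  #.. -> .   bit 4 = 0  t=0,i=2
  .## -> .   bit 3 = 0  t=0,i=4
  .#. -> #   bit 2 = 1  t=0,i=1
  ..# -> #   bit 1 = 1  t=0,i=3
  ... -> .   bit 0 = 0  t=1,i=5
  bits 00100110 = 38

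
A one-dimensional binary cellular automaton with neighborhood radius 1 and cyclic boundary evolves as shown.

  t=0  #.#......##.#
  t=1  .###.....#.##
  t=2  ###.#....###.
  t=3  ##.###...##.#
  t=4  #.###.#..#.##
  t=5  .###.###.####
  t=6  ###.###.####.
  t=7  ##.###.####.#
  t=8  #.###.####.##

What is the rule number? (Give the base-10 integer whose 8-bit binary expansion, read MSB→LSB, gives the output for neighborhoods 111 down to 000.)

  ### -> #   bit 7 = 1  t=1,i=2
  ##. -> .   bit 6 = 0  t=0,i=0
  #.# -> #   bit 5 = 1  t=0,i=1
  #.. -> #   bit 4 = 1  t=0,i=3
  .## -> #   bit 3 = 1  t=0,i=9
  .#. -> #   bit 2 = 1  t=0,i=2
  ..# -> .   bit 1 = 0  t=0,i=8
  ... -> .   bit 0 = 0  t=0,i=4
  bits 10111100 = 188

188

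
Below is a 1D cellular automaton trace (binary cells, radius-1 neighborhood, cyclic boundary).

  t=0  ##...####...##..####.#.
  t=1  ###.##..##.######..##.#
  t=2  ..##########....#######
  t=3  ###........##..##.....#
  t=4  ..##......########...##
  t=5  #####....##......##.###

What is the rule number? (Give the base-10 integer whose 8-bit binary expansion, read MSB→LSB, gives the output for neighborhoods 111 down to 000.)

  ###|.  b7=0 t=0,i=6
  ##.|#  b6=1 t=0,i=1
  #.#|#  b5=1 t=0,i=20
  #..|#  b4=1 t=0,i=2
  .##|#  b3=1 t=0,i=0
  .#.|.  b2=0 t=0,i=21
  ..#|#  b1=1 t=0,i=4
  ...|.  b0=0 t=0,i=3
  bits 01111010 = 122

122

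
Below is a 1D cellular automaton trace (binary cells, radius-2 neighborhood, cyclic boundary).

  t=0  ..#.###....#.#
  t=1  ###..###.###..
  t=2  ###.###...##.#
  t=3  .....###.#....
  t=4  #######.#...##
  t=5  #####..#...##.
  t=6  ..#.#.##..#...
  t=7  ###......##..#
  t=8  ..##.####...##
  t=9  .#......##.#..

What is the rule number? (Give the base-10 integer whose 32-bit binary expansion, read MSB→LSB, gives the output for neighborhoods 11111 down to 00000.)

  [31] ##### => #  t=4,i=0
  [30] ####. => .  t=2,i=1
  [29] ###.# => .  t=1,i=7
  [28] ###.. => #  t=0,i=6
  [27] ##.## => .  t=1,i=8
  [26] ##.#. => #  t=3,i=8
  [25] ##..# => .  t=1,i=3
  [24] ##... => #  t=0,i=7
  [23] #.### => .  t=0,i=4
  [22] #.##. => .  t=6,i=6
  [21] #.#.# => .  t=6,i=4
  [20] #.#.. => .  t=0,i=13
  [19] #..## => #  t=1,i=4
  [18] #..#. => #  t=0,i=1
  [17] #...# => .  t=2,i=8
  [16] #.... => .  t=0,i=8
  [15] .#### => .  t=2,i=0
  [14] .###. => #  t=0,i=5
  [13] .##.# => .  t=2,i=11
  [12] .##.. => .  t=6,i=7
  [11] .#.## => .  t=0,i=3
  [10] .#.#. => .  t=0,i=12
  [9] .#..# => #  t=0,i=0
  [8] .#... => .  t=3,i=10
  [7] ..### => #  t=1,i=0
  [6] ..##. => .  t=2,i=10
  [5] ..#.# => #  t=0,i=2
  [4] ..#.. => #  t=5,i=7
  [3] ...## => #  t=2,i=9
  [2] ...#. => #  t=0,i=10
  [1] ....# => #  t=0,i=9
  [0] ..... => #  t=3,i=0
  bits 10010101000011000100001010111111 = 2500608703

2500608703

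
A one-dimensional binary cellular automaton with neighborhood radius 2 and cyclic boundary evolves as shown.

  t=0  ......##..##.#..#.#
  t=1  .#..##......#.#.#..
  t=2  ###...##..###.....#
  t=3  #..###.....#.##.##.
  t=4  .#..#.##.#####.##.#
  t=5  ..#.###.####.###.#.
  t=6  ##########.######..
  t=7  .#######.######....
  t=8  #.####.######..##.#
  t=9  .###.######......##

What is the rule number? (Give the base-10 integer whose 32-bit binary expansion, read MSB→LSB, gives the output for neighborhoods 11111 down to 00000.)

2915289662

  #####|#  b31=1 t=4,i=11
  ####.|.  b30=0 t=2,i=1
  ###.#|#  b29=1 t=4,i=13
  ###..|.  b28=0 t=2,i=2
  ##.##|#  b27=1 t=3,i=15
  ##.#.|#  b26=1 t=0,i=12
  ##..#|.  b25=0 t=0,i=8
  ##...|#  b24=1 t=1,i=6
  #.###|#  b23=1 t=4,i=9
  #.##.|#  b22=1 t=3,i=13
  #.#.#|.  b21=0 t=1,i=14
  #.#..|.  b20=0 t=0,i=13
  #..##|.  b19=0 t=0,i=9
  #..#.|.  b18=0 t=0,i=15
  #...#|#  b17=1 t=1,i=18
  #....|#  b16=1 t=0,i=1
  .####|#  b15=1 t=2,i=0
  .###.|#  b14=1 t=2,i=11
  .##.#|.  b13=0 t=0,i=11
  .##..|.  b12=0 t=0,i=7
  .#.##|#  b11=1 t=3,i=12
  .#.#.|.  b10=0 t=0,i=17
  .#..#|#  b9=1 t=0,i=14
  .#...|.  b8=0 t=0,i=0
  ..###|.  b7=0 t=2,i=10
  ..##.|.  b6=0 t=0,i=6
  ..#.#|#  b5=1 t=0,i=16
  ..#..|#  b4=1 t=1,i=1
  ...##|#  b3=1 t=0,i=5
  ...#.|#  b2=1 t=1,i=0
  ....#|#  b1=1 t=0,i=4
  .....|.  b0=0 t=0,i=2
  bits 10101101110000111100101000111110 = 2915289662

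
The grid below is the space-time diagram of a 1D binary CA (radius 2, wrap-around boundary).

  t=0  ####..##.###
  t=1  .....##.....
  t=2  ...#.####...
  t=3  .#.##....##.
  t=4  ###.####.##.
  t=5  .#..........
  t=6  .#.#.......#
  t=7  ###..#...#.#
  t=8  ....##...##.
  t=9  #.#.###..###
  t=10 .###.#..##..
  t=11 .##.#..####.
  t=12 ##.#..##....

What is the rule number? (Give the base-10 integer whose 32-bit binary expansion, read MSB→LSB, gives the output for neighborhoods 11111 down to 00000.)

86858994

  #####|.  b31=0 t=0,i=0
  ####.|.  b30=0 t=0,i=2
  ###.#|.  b29=0 t=4,i=2
  ###..|.  b28=0 t=0,i=3
  ##.##|.  b27=0 t=0,i=8
  ##.#.|#  b26=1 t=9,i=1
  ##..#|.  b25=0 t=0,i=4
  ##...|#  b24=1 t=1,i=7
  #.###|.  b23=0 t=0,i=9
  #.##.|.  b22=0 t=3,i=3
  #.#.#|#  b21=1 t=6,i=1
  #.#..|.  b20=0 t=6,i=3
  #..##|#  b19=1 t=0,i=5
  #..#.|#  b18=1 t=3,i=0
  #...#|.  b17=0 t=7,i=7
  #....|#  b16=1 t=1,i=8
  .####|.  b15=0 t=0,i=10
  .###.|#  b14=1 t=4,i=1
  .##.#|.  b13=0 t=0,i=7
  .##..|#  b12=1 t=1,i=6
  .#.##|#  b11=1 t=2,i=4
  .#.#.|#  b10=1 t=6,i=0
  .#..#|.  b9=0 t=10,i=6
  .#...|.  b8=0 t=5,i=2
  ..###|#  b7=1 t=9,i=9
  ..##.|#  b6=1 t=0,i=6
  ..#.#|#  b5=1 t=2,i=3
  ..#..|#  b4=1 t=5,i=1
  ...##|.  b3=0 t=1,i=4
  ...#.|.  b2=0 t=2,i=2
  ....#|#  b1=1 t=1,i=3
  .....|.  b0=0 t=1,i=0
  bits 00000101001011010101110011110010 = 86858994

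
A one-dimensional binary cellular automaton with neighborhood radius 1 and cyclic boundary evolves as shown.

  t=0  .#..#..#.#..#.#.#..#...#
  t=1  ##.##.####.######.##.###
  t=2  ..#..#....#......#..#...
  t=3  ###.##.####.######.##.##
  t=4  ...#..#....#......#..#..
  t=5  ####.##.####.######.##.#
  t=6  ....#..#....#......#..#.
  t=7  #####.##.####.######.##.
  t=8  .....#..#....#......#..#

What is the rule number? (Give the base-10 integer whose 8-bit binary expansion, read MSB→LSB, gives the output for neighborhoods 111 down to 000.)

  [7] ### => .  t=1,i=0
  [6] ##. => .  t=1,i=1
  [5] #.# => #  t=0,i=0
  [4] #.. => .  t=0,i=2
  [3] .## => .  t=1,i=3
  [2] .#. => #  t=0,i=1
  [1] ..# => #  t=0,i=3
  [0] ... => #  t=0,i=21
  bits 00100111 = 39

39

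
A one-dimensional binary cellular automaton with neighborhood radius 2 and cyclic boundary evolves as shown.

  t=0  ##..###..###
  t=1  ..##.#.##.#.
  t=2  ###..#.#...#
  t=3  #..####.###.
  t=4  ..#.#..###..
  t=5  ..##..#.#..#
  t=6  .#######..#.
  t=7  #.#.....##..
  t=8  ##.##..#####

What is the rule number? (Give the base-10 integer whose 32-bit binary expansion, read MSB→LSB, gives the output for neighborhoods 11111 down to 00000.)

183489896

  #####|.  b31=0 t=0,i=11
  ####.|.  b30=0 t=0,i=0
  ###.#|.  b29=0 t=3,i=6
  ###..|.  b28=0 t=0,i=1
  ##.##|#  b27=1 t=3,i=7
  ##.#.|.  b26=0 t=1,i=4
  ##..#|#  b25=1 t=0,i=2
  ##...|.  b24=0 t=4,i=10
  #.###|#  b23=1 t=3,i=8
  #.##.|#  b22=1 t=1,i=7
  #.#.#|#  b21=1 t=1,i=5
  #.#..|.  b20=0 t=1,i=10
  #..##|#  b19=1 t=0,i=3
  #..#.|#  b18=1 t=2,i=4
  #...#|#  b17=1 t=1,i=0
  #....|#  b16=1 t=4,i=11
  .####|#  b15=1 t=0,i=10
  .###.|#  b14=1 t=0,i=5
  .##.#|.  b13=0 t=1,i=3
  .##..|#  b12=1 t=5,i=3
  .#.##|.  b11=0 t=1,i=6
  .#.#.|#  b10=1 t=2,i=6
  .#..#|.  b9=0 t=3,i=1
  .#...|#  b8=1 t=1,i=11
  ..###|.  b7=0 t=0,i=4
  ..##.|#  b6=1 t=1,i=2
  ..#.#|#  b5=1 t=2,i=5
  ..#..|.  b4=0 t=5,i=11
  ...##|#  b3=1 t=1,i=1
  ...#.|.  b2=0 t=4,i=1
  ....#|.  b1=0 t=4,i=0
  .....|.  b0=0 t=7,i=5
  bits 00001010111011111101010101101000 = 183489896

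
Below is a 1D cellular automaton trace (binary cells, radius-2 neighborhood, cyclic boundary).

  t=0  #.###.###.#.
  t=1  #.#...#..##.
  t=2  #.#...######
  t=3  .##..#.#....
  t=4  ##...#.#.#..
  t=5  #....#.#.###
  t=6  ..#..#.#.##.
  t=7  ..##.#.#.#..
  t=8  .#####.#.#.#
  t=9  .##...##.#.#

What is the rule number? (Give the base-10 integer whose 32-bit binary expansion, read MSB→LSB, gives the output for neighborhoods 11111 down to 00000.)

83468920

  [31] ##### => .  t=2,i=8
  [30] ####. => .  t=2,i=11
  [29] ###.# => .  t=0,i=4
  [28] ###.. => .  t=5,i=0
  [27] ##.## => .  t=0,i=5
  [26] ##.#. => #  t=0,i=9
  [25] ##..# => .  t=3,i=3
  [24] ##... => .  t=4,i=2
  [23] #.### => #  t=0,i=2
  [22] #.##. => #  t=6,i=9
  [21] #.#.# => #  t=0,i=0
  [20] #.#.. => #  t=1,i=2
  [19] #..## => #  t=1,i=8
  [18] #..#. => .  t=3,i=4
  [17] #...# => .  t=1,i=4
  [16] #.... => #  t=3,i=9
  [15] .#### => #  t=2,i=7
  [14] .###. => .  t=0,i=3
  [13] .##.# => #  t=1,i=10
  [12] .##.. => .  t=3,i=2
  [11] .#.## => .  t=0,i=1
  [10] .#.#. => .  t=0,i=11
  [9] .#..# => #  t=1,i=7
  [8] .#... => .  t=1,i=3
  [7] ..### => .  t=2,i=6
  [6] ..##. => #  t=1,i=9
  [5] ..#.# => #  t=3,i=5
  [4] ..#.. => #  t=1,i=6
  [3] ...## => #  t=2,i=5
  [2] ...#. => .  t=1,i=5
  [1] ....# => .  t=3,i=11
  [0] ..... => .  t=3,i=10
  bits 00000100111110011010001001111000 = 83468920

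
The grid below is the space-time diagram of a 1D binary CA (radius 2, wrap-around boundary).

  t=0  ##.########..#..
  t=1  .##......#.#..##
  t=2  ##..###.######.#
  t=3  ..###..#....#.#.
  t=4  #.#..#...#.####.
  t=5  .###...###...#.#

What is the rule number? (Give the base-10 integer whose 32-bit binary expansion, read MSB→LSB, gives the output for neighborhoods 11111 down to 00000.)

1314596517

  #####|.  b31=0 t=0,i=5
  ####.|#  b30=1 t=0,i=9
  ###.#|.  b29=0 t=2,i=6
  ###..|.  b28=0 t=0,i=10
  ##.##|#  b27=1 t=0,i=2
  ##.#.|#  b26=1 t=4,i=15
  ##..#|#  b25=1 t=0,i=11
  ##...|.  b24=0 t=1,i=3
  #.###|.  b23=0 t=0,i=3
  #.##.|#  b22=1 t=1,i=1
  #.#.#|.  b21=0 t=4,i=0
  #.#..|#  b20=1 t=1,i=11
  #..##|#  b19=1 t=0,i=15
  #..#.|.  b18=0 t=0,i=12
  #...#|#  b17=1 t=3,i=0
  #....|#  b16=1 t=1,i=4
  .####|.  b15=0 t=0,i=4
  .###.|.  b14=0 t=2,i=0
  .##.#|#  b13=1 t=0,i=1
  .##..|.  b12=0 t=1,i=2
  .#.##|.  b11=0 t=4,i=10
  .#.#.|#  b10=1 t=1,i=10
  .#..#|#  b9=1 t=0,i=14
  .#...|.  b8=0 t=3,i=8
  ..###|#  b7=1 t=2,i=4
  ..##.|.  b6=0 t=0,i=0
  ..#.#|#  b5=1 t=1,i=9
  ..#..|.  b4=0 t=0,i=13
  ...##|.  b3=0 t=3,i=1
  ...#.|#  b2=1 t=1,i=8
  ....#|.  b1=0 t=1,i=7
  .....|#  b0=1 t=1,i=5
  bits 01001110010110110010011010100101 = 1314596517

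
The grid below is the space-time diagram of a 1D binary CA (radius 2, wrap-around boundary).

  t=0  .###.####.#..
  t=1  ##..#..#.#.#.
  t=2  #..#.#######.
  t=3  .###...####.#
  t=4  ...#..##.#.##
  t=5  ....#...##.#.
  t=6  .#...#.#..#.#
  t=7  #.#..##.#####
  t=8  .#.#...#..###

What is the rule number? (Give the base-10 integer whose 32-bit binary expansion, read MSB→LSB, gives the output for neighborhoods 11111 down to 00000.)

3697543081

  #####|#  b31=1 t=2,i=7
  ####.|#  b30=1 t=0,i=7
  ###.#|.  b29=0 t=0,i=3
  ###..|#  b28=1 t=3,i=3
  ##.##|#  b27=1 t=0,i=4
  ##.#.|#  b26=1 t=0,i=9
  ##..#|.  b25=0 t=1,i=2
  ##...|.  b24=0 t=3,i=4
  #.###|.  b23=0 t=0,i=5
  #.##.|#  b22=1 t=1,i=0
  #.#.#|#  b21=1 t=1,i=9
  #.#..|.  b20=0 t=0,i=10
  #..##|.  b19=0 t=4,i=5
  #..#.|#  b18=1 t=1,i=3
  #...#|.  b17=0 t=0,i=12
  #....|.  b16=0 t=5,i=0
  .####|.  b15=0 t=0,i=6
  .###.|.  b14=0 t=0,i=2
  .##.#|.  b13=0 t=4,i=7
  .##..|.  b12=0 t=1,i=1
  .#.##|.  b11=0 t=1,i=12
  .#.#.|#  b10=1 t=1,i=8
  .#..#|#  b9=1 t=1,i=5
  .#...|#  b8=1 t=0,i=11
  ..###|#  b7=1 t=0,i=1
  ..##.|.  b6=0 t=4,i=6
  ..#.#|#  b5=1 t=1,i=7
  ..#..|.  b4=0 t=1,i=4
  ...##|#  b3=1 t=0,i=0
  ...#.|.  b2=0 t=4,i=2
  ....#|.  b1=0 t=5,i=2
  .....|#  b0=1 t=5,i=1
  bits 11011100011001000000011110101001 = 3697543081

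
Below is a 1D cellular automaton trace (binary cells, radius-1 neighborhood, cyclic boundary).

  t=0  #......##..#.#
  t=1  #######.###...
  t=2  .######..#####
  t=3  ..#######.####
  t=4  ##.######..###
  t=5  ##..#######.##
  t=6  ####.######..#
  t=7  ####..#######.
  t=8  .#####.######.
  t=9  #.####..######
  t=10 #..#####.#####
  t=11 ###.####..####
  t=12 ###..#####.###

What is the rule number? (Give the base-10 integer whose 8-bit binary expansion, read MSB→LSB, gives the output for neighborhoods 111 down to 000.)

211

  [7] ### => #  t=1,i=1
  [6] ##. => #  t=0,i=0
  [5] #.# => .  t=0,i=12
  [4] #.. => #  t=0,i=1
  [3] .## => .  t=0,i=7
  [2] .#. => .  t=0,i=11
  [1] ..# => #  t=0,i=6
  [0] ... => #  t=0,i=2
  bits 11010011 = 211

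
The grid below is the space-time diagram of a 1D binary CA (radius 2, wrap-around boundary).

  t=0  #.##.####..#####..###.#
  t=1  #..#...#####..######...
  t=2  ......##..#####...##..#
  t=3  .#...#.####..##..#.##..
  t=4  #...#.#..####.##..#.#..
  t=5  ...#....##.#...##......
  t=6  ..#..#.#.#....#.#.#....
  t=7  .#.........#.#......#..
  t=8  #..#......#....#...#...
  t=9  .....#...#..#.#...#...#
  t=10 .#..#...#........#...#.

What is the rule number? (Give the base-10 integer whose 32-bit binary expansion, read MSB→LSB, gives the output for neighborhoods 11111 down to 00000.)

  ##### -> .   bit 31 = 0  t=0,i=13
  ####. -> #   bit 30 = 1  t=0,i=7
  ###.# -> .   bit 29 = 0  t=0,i=20
  ###.. -> #   bit 28 = 1  t=0,i=8
  ##.## -> .   bit 27 = 0  t=0,i=1
  ##.#. -> .   bit 26 = 0  t=5,i=10
  ##..# -> #   bit 25 = 1  t=0,i=9
  ##... -> .   bit 24 = 0  t=1,i=20
  #.### -> .   bit 23 = 0  t=0,i=5
  #.##. -> .   bit 22 = 0  t=0,i=2
  #.#.# -> .   bit 21 = 0  t=6,i=7
  #.#.. -> .   bit 20 = 0  t=4,i=6
  #..## -> #   bit 19 = 1  t=0,i=10
  #..#. -> .   bit 18 = 0  t=1,i=2
  #...# -> .   bit 17 = 0  t=1,i=5
  #.... -> #   bit 16 = 1  t=2,i=1
  .#### -> .   bit 15 = 0  t=0,i=6
  .###. -> #   bit 14 = 1  t=0,i=19
  .##.# -> #   bit 13 = 1  t=0,i=0
  .##.. -> #   bit 12 = 1  t=2,i=7
  .#.## -> #   bit 11 = 1  t=3,i=6
  .#.#. -> .   bit 10 = 0  t=4,i=5
  .#..# -> .   bit 9 = 0  t=1,i=1
  .#... -> .   bit 8 = 0  t=1,i=4
  ..### -> #   bit 7 = 1  t=0,i=11
  ..##. -> .   bit 6 = 0  t=2,i=6
  ..#.# -> .   bit 5 = 0  t=3,i=5
  ..#.. -> .   bit 4 = 0  t=1,i=0
  ...## -> #   bit 3 = 1  t=1,i=6
  ...#. -> #   bit 2 = 1  t=1,i=22
  ....# -> .   bit 1 = 0  t=2,i=4
  ..... -> .   bit 0 = 0  t=2,i=2
  bits 01010010000010010111100010001100 = 1376352396

1376352396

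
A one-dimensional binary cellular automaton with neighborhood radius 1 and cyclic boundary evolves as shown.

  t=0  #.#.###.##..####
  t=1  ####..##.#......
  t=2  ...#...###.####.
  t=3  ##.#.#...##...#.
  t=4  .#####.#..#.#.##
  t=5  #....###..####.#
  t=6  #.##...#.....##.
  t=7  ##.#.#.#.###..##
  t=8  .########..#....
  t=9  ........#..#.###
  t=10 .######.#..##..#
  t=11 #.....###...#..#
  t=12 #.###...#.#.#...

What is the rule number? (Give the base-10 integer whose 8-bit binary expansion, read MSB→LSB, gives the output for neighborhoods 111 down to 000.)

  ### -> .   bit 7 = 0  t=0,i=5
  ##. -> #   bit 6 = 1  t=0,i=0
  #.# -> #   bit 5 = 1  t=0,i=1
  #.. -> .   bit 4 = 0  t=0,i=10
  .## -> .   bit 3 = 0  t=0,i=4
  .#. -> #   bit 2 = 1  t=0,i=2
  ..# -> .   bit 1 = 0  t=0,i=11
  ... -> #   bit 0 = 1  t=1,i=11
  bits 01100101 = 101

101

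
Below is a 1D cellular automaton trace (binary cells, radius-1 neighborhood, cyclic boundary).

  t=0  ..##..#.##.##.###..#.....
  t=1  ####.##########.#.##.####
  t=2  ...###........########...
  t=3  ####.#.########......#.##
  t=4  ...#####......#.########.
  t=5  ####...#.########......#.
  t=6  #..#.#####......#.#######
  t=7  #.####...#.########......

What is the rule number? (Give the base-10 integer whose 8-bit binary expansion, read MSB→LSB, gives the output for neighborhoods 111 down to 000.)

  ###|.  b7=0 t=0,i=15
  ##.|#  b6=1 t=0,i=3
  #.#|#  b5=1 t=0,i=7
  #..|.  b4=0 t=0,i=4
  .##|#  b3=1 t=0,i=2
  .#.|#  b2=1 t=0,i=6
  ..#|#  b1=1 t=0,i=1
  ...|#  b0=1 t=0,i=0
  bits 01101111 = 111

111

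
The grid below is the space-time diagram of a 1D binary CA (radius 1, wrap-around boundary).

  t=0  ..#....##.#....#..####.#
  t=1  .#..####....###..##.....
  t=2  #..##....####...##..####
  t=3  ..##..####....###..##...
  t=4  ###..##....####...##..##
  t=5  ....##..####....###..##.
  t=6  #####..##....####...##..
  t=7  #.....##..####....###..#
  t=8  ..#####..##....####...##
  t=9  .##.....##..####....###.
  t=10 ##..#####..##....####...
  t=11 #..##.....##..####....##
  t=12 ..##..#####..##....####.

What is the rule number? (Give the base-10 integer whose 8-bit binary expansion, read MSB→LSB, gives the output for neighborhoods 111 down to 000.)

  ### -> .   bit 7 = 0  t=0,i=19
  ##. -> .   bit 6 = 0  t=0,i=8
  #.# -> .   bit 5 = 0  t=0,i=9
  #.. -> .   bit 4 = 0  t=0,i=0
  .## -> #   bit 3 = 1  t=0,i=7
  .#. -> .   bit 2 = 0  t=0,i=2
  ..# -> #   bit 1 = 1  t=0,i=1
  ... -> #   bit 0 = 1  t=0,i=4
  bits 00001011 = 11

11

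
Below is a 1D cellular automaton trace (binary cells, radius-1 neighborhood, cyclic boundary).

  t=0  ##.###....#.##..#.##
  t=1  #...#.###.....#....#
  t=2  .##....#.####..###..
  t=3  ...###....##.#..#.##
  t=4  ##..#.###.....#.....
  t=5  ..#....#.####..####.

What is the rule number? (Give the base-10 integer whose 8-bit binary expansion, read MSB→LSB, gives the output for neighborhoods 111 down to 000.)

  ### -> #   bit 7 = 1  t=0,i=0
  ##. -> .   bit 6 = 0  t=0,i=1
  #.# -> .   bit 5 = 0  t=0,i=2
  #.. -> #   bit 4 = 1  t=0,i=6
  .## -> .   bit 3 = 0  t=0,i=3
  .#. -> .   bit 2 = 0  t=0,i=10
  ..# -> .   bit 1 = 0  t=0,i=9
  ... -> #   bit 0 = 1  t=0,i=7
  bits 10010001 = 145

145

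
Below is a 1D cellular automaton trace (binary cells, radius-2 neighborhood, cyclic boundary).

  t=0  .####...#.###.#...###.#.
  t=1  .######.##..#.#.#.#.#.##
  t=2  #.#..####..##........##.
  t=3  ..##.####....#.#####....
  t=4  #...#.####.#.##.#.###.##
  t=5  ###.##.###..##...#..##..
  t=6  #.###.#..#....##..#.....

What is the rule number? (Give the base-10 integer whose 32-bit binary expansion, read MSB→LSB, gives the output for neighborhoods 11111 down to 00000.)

  nb #####: next=.  (t=1,i=3, bit31=0)
  nb ####.: next=#  (t=0,i=3, bit30=1)
  nb ###.#: next=#  (t=0,i=12, bit29=1)
  nb ###..: next=#  (t=0,i=4, bit28=1)
  nb ##.##: next=#  (t=1,i=0, bit27=1)
  nb ##.#.: next=.  (t=0,i=13, bit26=0)
  nb ##..#: next=.  (t=1,i=10, bit25=0)
  nb ##...: next=#  (t=0,i=5, bit24=1)
  nb #.###: next=.  (t=0,i=10, bit23=0)
  nb #.##.: next=#  (t=1,i=8, bit22=1)
  nb #.#.#: next=.  (t=1,i=14, bit21=0)
  nb #.#..: next=#  (t=0,i=14, bit20=1)
  nb #..##: next=.  (t=0,i=0, bit19=0)
  nb #..#.: next=#  (t=1,i=11, bit18=1)
  nb #...#: next=#  (t=0,i=6, bit17=1)
  nb #....: next=.  (t=2,i=14, bit16=0)
  nb .####: next=#  (t=0,i=2, bit15=1)
  nb .###.: next=.  (t=0,i=11, bit14=0)
  nb .##.#: next=.  (t=1,i=23, bit13=0)
  nb .##..: next=.  (t=1,i=9, bit12=0)
  nb .#.##: next=#  (t=0,i=9, bit11=1)
  nb .#.#.: next=.  (t=1,i=13, bit10=0)
  nb .#..#: next=#  (t=0,i=23, bit9=1)
  nb .#...: next=.  (t=0,i=15, bit8=0)
  nb ..###: next=#  (t=0,i=1, bit7=1)
  nb ..##.: next=.  (t=2,i=11, bit6=0)
  nb ..#.#: next=#  (t=0,i=8, bit5=1)
  nb ..#..: next=.  (t=5,i=17, bit4=0)
  nb ...##: next=.  (t=0,i=17, bit3=0)
  nb ...#.: next=.  (t=0,i=7, bit2=0)
  nb ....#: next=#  (t=2,i=19, bit1=1)
  nb .....: next=#  (t=2,i=15, bit0=1)
  bits 01111001010101101000101010100011 = 2035714723

2035714723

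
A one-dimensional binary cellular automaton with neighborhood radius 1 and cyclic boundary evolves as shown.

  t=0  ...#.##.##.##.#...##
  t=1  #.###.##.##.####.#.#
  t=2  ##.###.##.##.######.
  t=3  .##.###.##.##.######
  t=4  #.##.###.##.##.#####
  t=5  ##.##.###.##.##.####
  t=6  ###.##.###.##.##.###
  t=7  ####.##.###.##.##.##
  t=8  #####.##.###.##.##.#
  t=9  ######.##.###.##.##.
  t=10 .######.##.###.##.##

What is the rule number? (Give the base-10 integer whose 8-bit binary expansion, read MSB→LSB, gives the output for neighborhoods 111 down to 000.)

246

  nb ###: next=#  (t=1,i=3, bit7=1)
  nb ##.: next=#  (t=0,i=6, bit6=1)
  nb #.#: next=#  (t=0,i=4, bit5=1)
  nb #..: next=#  (t=0,i=0, bit4=1)
  nb .##: next=.  (t=0,i=5, bit3=0)
  nb .#.: next=#  (t=0,i=3, bit2=1)
  nb ..#: next=#  (t=0,i=2, bit1=1)
  nb ...: next=.  (t=0,i=1, bit0=0)
  bits 11110110 = 246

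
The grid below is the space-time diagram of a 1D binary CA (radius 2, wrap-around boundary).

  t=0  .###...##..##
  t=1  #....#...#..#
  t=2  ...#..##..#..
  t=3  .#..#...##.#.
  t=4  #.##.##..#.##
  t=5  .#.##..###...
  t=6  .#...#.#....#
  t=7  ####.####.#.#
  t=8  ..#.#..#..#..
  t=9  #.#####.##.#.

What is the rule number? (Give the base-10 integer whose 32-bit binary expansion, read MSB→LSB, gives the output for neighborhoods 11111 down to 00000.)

1245063074

  nb #####: next=.  (t=7,i=1, bit31=0)
  nb ####.: next=#  (t=7,i=2, bit30=1)
  nb ###.#: next=.  (t=4,i=0, bit29=0)
  nb ###..: next=.  (t=0,i=3, bit28=0)
  nb ##.##: next=#  (t=0,i=0, bit27=1)
  nb ##.#.: next=.  (t=3,i=10, bit26=0)
  nb ##..#: next=#  (t=0,i=9, bit25=1)
  nb ##...: next=.  (t=0,i=4, bit24=0)
  nb #.###: next=.  (t=0,i=1, bit23=0)
  nb #.##.: next=.  (t=4,i=2, bit22=0)
  nb #.#.#: next=#  (t=7,i=10, bit21=1)
  nb #.#..: next=#  (t=3,i=11, bit20=1)
  nb #..##: next=.  (t=0,i=10, bit19=0)
  nb #..#.: next=#  (t=2,i=9, bit18=1)
  nb #...#: next=#  (t=0,i=5, bit17=1)
  nb #....: next=.  (t=1,i=2, bit16=0)
  nb .####: next=.  (t=7,i=0, bit15=0)
  nb .###.: next=.  (t=0,i=2, bit14=0)
  nb .##.#: next=#  (t=0,i=12, bit13=1)
  nb .##..: next=.  (t=0,i=8, bit12=0)
  nb .#.##: next=.  (t=4,i=10, bit11=0)
  nb .#.#.: next=#  (t=6,i=0, bit10=1)
  nb .#..#: next=#  (t=1,i=10, bit9=1)
  nb .#...: next=#  (t=1,i=6, bit8=1)
  nb ..###: next=#  (t=5,i=7, bit7=1)
  nb ..##.: next=.  (t=0,i=7, bit6=0)
  nb ..#.#: next=#  (t=4,i=9, bit5=1)
  nb ..#..: next=.  (t=1,i=5, bit4=0)
  nb ...##: next=.  (t=0,i=6, bit3=0)
  nb ...#.: next=.  (t=1,i=4, bit2=0)
  nb ....#: next=#  (t=1,i=3, bit1=1)
  nb .....: next=.  (t=2,i=0, bit0=0)
  bits 01001010001101100010011110100010 = 1245063074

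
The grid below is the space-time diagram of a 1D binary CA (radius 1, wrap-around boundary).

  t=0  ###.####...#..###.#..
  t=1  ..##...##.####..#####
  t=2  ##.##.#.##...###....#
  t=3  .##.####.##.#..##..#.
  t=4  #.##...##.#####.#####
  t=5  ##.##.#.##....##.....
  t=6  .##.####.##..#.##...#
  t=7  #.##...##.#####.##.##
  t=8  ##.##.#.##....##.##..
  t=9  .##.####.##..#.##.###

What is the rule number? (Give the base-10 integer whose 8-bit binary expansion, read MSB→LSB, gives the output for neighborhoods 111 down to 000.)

118

  nb ###: next=.  (t=0,i=1, bit7=0)
  nb ##.: next=#  (t=0,i=2, bit6=1)
  nb #.#: next=#  (t=0,i=3, bit5=1)
  nb #..: next=#  (t=0,i=8, bit4=1)
  nb .##: next=.  (t=0,i=0, bit3=0)
  nb .#.: next=#  (t=0,i=11, bit2=1)
  nb ..#: next=#  (t=0,i=10, bit1=1)
  nb ...: next=.  (t=0,i=9, bit0=0)
  bits 01110110 = 118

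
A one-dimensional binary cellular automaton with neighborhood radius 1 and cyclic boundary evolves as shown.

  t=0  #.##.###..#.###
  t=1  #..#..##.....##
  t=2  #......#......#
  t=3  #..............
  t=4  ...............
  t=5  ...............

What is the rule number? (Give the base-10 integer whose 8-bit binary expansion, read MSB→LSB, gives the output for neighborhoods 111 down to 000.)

192

  ### -> #   bit 7 = 1  t=0,i=6
  ##. -> #   bit 6 = 1  t=0,i=0
  #.# -> .   bit 5 = 0  t=0,i=1
  #.. -> .   bit 4 = 0  t=0,i=8
  .## -> .   bit 3 = 0  t=0,i=2
  .#. -> .   bit 2 = 0  t=0,i=10
  ..# -> .   bit 1 = 0  t=0,i=9
  ... -> .   bit 0 = 0  t=1,i=9
  bits 11000000 = 192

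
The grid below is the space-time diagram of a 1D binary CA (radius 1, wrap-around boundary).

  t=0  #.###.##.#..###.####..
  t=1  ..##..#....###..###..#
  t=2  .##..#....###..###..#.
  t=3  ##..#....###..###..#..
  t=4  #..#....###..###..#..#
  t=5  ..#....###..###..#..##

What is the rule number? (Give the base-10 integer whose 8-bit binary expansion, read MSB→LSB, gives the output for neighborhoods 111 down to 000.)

138

  ### -> #   bit 7 = 1  t=0,i=3
  ##. -> .   bit 6 = 0  t=0,i=4
  #.# -> .   bit 5 = 0  t=0,i=1
  #.. -> .   bit 4 = 0  t=0,i=10
  .## -> #   bit 3 = 1  t=0,i=2
  .#. -> .   bit 2 = 0  t=0,i=0
  ..# -> #   bit 1 = 1  t=0,i=11
  ... -> .   bit 0 = 0  t=1,i=8
  bits 10001010 = 138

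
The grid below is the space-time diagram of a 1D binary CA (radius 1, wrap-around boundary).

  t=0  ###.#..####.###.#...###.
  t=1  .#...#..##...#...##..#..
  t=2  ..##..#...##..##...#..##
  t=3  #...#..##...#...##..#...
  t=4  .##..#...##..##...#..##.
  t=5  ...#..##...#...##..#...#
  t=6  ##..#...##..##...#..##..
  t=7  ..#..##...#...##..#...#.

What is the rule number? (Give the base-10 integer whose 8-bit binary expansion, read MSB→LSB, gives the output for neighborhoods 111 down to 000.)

145

  nb ###: next=#  (t=0,i=1, bit7=1)
  nb ##.: next=.  (t=0,i=2, bit6=0)
  nb #.#: next=.  (t=0,i=3, bit5=0)
  nb #..: next=#  (t=0,i=5, bit4=1)
  nb .##: next=.  (t=0,i=0, bit3=0)
  nb .#.: next=.  (t=0,i=4, bit2=0)
  nb ..#: next=.  (t=0,i=6, bit1=0)
  nb ...: next=#  (t=0,i=18, bit0=1)
  bits 10010001 = 145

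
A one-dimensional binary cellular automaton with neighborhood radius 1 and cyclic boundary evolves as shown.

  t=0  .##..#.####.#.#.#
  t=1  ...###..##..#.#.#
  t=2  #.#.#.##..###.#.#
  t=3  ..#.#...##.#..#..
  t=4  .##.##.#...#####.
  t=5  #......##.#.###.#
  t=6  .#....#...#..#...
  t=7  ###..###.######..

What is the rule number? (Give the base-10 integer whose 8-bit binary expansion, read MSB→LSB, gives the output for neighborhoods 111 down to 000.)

150

  nb ###: next=#  (t=0,i=8, bit7=1)
  nb ##.: next=.  (t=0,i=2, bit6=0)
  nb #.#: next=.  (t=0,i=0, bit5=0)
  nb #..: next=#  (t=0,i=3, bit4=1)
  nb .##: next=.  (t=0,i=1, bit3=0)
  nb .#.: next=#  (t=0,i=5, bit2=1)
  nb ..#: next=#  (t=0,i=4, bit1=1)
  nb ...: next=.  (t=1,i=1, bit0=0)
  bits 10010110 = 150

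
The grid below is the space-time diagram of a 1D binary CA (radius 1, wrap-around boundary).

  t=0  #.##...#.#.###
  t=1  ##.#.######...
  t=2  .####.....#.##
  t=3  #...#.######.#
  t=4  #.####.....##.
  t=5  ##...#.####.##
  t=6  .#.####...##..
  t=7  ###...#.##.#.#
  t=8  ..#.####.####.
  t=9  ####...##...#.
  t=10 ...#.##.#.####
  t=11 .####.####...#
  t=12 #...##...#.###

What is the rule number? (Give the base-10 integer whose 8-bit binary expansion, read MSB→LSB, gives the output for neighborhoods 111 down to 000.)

  nb ###: next=.  (t=0,i=12, bit7=0)
  nb ##.: next=#  (t=0,i=0, bit6=1)
  nb #.#: next=#  (t=0,i=1, bit5=1)
  nb #..: next=.  (t=0,i=4, bit4=0)
  nb .##: next=.  (t=0,i=2, bit3=0)
  nb .#.: next=#  (t=0,i=7, bit2=1)
  nb ..#: next=#  (t=0,i=6, bit1=1)
  nb ...: next=#  (t=0,i=5, bit0=1)
  bits 01100111 = 103

103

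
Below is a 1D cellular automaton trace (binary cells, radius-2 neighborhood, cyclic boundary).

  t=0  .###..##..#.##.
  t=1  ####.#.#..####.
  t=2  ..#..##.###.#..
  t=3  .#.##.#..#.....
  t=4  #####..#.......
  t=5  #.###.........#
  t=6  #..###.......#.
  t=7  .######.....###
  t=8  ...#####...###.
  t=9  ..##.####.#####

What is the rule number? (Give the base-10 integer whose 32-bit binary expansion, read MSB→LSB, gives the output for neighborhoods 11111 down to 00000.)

3513286316

  #####|#  b31=1 t=4,i=2
  ####.|#  b30=1 t=1,i=2
  ###.#|.  b29=0 t=1,i=3
  ###..|#  b28=1 t=0,i=3
  ##.##|.  b27=0 t=1,i=14
  ##.#.|.  b26=0 t=1,i=4
  ##..#|.  b25=0 t=0,i=4
  ##...|#  b24=1 t=5,i=5
  #.###|.  b23=0 t=1,i=0
  #.##.|#  b22=1 t=0,i=12
  #.#.#|#  b21=1 t=1,i=5
  #.#..|.  b20=0 t=1,i=7
  #..##|#  b19=1 t=0,i=0
  #..#.|.  b18=0 t=0,i=9
  #...#|.  b17=0 t=8,i=9
  #....|.  b16=0 t=2,i=14
  .####|.  b15=0 t=1,i=1
  .###.|#  b14=1 t=0,i=2
  .##.#|#  b13=1 t=2,i=6
  .##..|#  b12=1 t=0,i=7
  .#.##|#  b11=1 t=0,i=11
  .#.#.|#  b10=1 t=1,i=6
  .#..#|#  b9=1 t=1,i=8
  .#...|.  b8=0 t=2,i=13
  ..###|#  b7=1 t=0,i=1
  ..##.|.  b6=0 t=0,i=6
  ..#.#|#  b5=1 t=0,i=10
  ..#..|.  b4=0 t=2,i=2
  ...##|#  b3=1 t=4,i=14
  ...#.|#  b2=1 t=2,i=1
  ....#|.  b1=0 t=2,i=0
  .....|.  b0=0 t=3,i=12
  bits 11010001011010000111111010101100 = 3513286316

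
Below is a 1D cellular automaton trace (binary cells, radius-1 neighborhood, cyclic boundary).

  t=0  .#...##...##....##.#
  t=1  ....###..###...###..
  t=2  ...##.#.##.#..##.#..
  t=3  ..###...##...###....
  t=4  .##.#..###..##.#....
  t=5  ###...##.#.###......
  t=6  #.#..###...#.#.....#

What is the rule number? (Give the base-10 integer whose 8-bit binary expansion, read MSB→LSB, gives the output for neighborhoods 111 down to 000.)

  ### -> .   bit 7 = 0  t=1,i=5
  ##. -> #   bit 6 = 1  t=0,i=6
  #.# -> .   bit 5 = 0  t=0,i=0
  #.. -> .   bit 4 = 0  t=0,i=2
  .## -> #   bit 3 = 1  t=0,i=5
  .#. -> .   bit 2 = 0  t=0,i=1
  ..# -> #   bit 1 = 1  t=0,i=4
  ... -> .   bit 0 = 0  t=0,i=3
  bits 01001010 = 74

74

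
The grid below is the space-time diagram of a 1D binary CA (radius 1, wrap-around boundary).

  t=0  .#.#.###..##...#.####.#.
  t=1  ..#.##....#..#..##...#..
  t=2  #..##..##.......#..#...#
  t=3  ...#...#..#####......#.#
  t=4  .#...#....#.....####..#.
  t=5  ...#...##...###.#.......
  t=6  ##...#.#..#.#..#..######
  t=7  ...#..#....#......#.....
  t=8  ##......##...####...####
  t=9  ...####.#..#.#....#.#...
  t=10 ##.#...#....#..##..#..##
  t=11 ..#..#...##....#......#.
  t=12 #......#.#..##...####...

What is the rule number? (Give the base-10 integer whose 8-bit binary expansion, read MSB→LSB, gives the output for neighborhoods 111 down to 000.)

  [7] ### => .  t=0,i=6
  [6] ##. => .  t=0,i=7
  [5] #.# => #  t=0,i=2
  [4] #.. => .  t=0,i=8
  [3] .## => #  t=0,i=5
  [2] .#. => .  t=0,i=1
  [1] ..# => .  t=0,i=0
  [0] ... => #  t=0,i=13
  bits 00101001 = 41

41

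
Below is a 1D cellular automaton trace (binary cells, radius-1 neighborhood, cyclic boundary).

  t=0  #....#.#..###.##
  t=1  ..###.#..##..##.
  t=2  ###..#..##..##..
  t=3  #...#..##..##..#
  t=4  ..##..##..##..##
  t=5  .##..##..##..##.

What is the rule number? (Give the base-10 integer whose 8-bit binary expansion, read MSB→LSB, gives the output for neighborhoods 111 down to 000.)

  ###|.  b7=0 t=0,i=11
  ##.|.  b6=0 t=0,i=0
  #.#|#  b5=1 t=0,i=6
  #..|.  b4=0 t=0,i=1
  .##|#  b3=1 t=0,i=10
  .#.|.  b2=0 t=0,i=5
  ..#|#  b1=1 t=0,i=4
  ...|#  b0=1 t=0,i=2
  bits 00101011 = 43

43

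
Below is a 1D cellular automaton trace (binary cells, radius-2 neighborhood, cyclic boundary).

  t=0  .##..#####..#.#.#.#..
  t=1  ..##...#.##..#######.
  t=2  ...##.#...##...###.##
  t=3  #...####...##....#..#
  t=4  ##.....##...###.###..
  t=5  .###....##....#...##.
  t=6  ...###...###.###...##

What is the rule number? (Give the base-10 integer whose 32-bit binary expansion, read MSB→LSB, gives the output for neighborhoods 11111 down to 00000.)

3073455892

  nb #####: next=#  (t=0,i=7, bit31=1)
  nb ####.: next=.  (t=0,i=8, bit30=0)
  nb ###.#: next=#  (t=2,i=17, bit29=1)
  nb ###..: next=#  (t=0,i=9, bit28=1)
  nb ##.##: next=.  (t=2,i=18, bit27=0)
  nb ##.#.: next=#  (t=2,i=5, bit26=1)
  nb ##..#: next=#  (t=0,i=3, bit25=1)
  nb ##...: next=#  (t=1,i=4, bit24=1)
  nb #.###: next=.  (t=4,i=16, bit23=0)
  nb #.##.: next=.  (t=1,i=9, bit22=0)
  nb #.#.#: next=#  (t=0,i=14, bit21=1)
  nb #.#..: next=#  (t=0,i=18, bit20=1)
  nb #..##: next=.  (t=0,i=4, bit19=0)
  nb #..#.: next=.  (t=0,i=11, bit18=0)
  nb #...#: next=.  (t=0,i=20, bit17=0)
  nb #....: next=#  (t=3,i=14, bit16=1)
  nb .####: next=.  (t=0,i=6, bit15=0)
  nb .###.: next=.  (t=2,i=16, bit14=0)
  nb .##.#: next=#  (t=2,i=4, bit13=1)
  nb .##..: next=#  (t=0,i=2, bit12=1)
  nb .#.##: next=.  (t=1,i=8, bit11=0)
  nb .#.#.: next=#  (t=0,i=13, bit10=1)
  nb .#..#: next=#  (t=3,i=18, bit9=1)
  nb .#...: next=#  (t=0,i=19, bit8=1)
  nb ..###: next=.  (t=0,i=5, bit7=0)
  nb ..##.: next=.  (t=0,i=1, bit6=0)
  nb ..#.#: next=.  (t=0,i=12, bit5=0)
  nb ..#..: next=#  (t=3,i=17, bit4=1)
  nb ...##: next=.  (t=0,i=0, bit3=0)
  nb ...#.: next=#  (t=1,i=6, bit2=1)
  nb ....#: next=.  (t=3,i=15, bit1=0)
  nb .....: next=.  (t=4,i=4, bit0=0)
  bits 10110111001100010011011100010100 = 3073455892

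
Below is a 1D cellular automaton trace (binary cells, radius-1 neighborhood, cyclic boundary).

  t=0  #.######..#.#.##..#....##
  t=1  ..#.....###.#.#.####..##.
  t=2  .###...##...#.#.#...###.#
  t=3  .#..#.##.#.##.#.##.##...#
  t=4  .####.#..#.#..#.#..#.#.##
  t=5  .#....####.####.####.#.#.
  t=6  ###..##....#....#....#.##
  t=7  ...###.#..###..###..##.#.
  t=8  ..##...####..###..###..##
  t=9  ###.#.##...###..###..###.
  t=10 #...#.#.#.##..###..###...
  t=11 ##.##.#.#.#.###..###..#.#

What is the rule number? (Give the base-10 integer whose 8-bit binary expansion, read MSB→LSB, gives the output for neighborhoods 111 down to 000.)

30

  ###|.  b7=0 t=0,i=3
  ##.|.  b6=0 t=0,i=0
  #.#|.  b5=0 t=0,i=1
  #..|#  b4=1 t=0,i=8
  .##|#  b3=1 t=0,i=2
  .#.|#  b2=1 t=0,i=10
  ..#|#  b1=1 t=0,i=9
  ...|.  b0=0 t=0,i=20
  bits 00011110 = 30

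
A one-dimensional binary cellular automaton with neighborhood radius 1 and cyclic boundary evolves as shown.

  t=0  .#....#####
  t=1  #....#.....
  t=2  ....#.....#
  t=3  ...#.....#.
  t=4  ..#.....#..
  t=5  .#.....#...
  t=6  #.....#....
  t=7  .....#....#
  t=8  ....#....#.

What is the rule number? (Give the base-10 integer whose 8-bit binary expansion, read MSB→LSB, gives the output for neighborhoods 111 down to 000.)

34

  ### -> .   bit 7 = 0  t=0,i=7
  ##. -> .   bit 6 = 0  t=0,i=10
  #.# -> #   bit 5 = 1  t=0,i=0
  #.. -> .   bit 4 = 0  t=0,i=2
  .## -> .   bit 3 = 0  t=0,i=6
  .#. -> .   bit 2 = 0  t=0,i=1
  ..# -> #   bit 1 = 1  t=0,i=5
  ... -> .   bit 0 = 0  t=0,i=3
  bits 00100010 = 34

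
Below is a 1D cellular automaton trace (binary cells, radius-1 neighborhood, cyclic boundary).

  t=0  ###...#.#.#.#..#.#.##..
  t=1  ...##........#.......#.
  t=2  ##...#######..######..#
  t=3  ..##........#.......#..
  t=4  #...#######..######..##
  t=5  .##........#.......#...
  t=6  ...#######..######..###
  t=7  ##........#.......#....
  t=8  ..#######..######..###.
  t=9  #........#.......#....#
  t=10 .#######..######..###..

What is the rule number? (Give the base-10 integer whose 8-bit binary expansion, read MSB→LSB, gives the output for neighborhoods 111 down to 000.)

  ###|.  b7=0 t=0,i=1
  ##.|.  b6=0 t=0,i=2
  #.#|.  b5=0 t=0,i=7
  #..|#  b4=1 t=0,i=3
  .##|.  b3=0 t=0,i=0
  .#.|.  b2=0 t=0,i=6
  ..#|.  b1=0 t=0,i=5
  ...|#  b0=1 t=0,i=4
  bits 00010001 = 17

17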